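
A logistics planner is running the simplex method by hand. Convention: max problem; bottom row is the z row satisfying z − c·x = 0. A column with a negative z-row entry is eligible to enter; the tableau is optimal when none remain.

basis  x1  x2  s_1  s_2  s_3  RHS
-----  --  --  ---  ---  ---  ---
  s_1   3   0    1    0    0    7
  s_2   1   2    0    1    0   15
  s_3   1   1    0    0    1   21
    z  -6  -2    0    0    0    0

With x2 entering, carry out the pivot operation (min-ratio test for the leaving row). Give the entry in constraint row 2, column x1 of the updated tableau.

Ratio test on column x2 — row 1: entry 0 ≤ 0; row 2: 15/2 = 15/2; row 3: 21/1 = 21. Minimum is 15/2 at row 2 (s_2 leaves); pivot element 2.
Divide row 2 by 2; eliminate column x2 from the other rows.
In the new row 2, the x1 entry is the old entry divided by the pivot: 1/2 = 1/2.

1/2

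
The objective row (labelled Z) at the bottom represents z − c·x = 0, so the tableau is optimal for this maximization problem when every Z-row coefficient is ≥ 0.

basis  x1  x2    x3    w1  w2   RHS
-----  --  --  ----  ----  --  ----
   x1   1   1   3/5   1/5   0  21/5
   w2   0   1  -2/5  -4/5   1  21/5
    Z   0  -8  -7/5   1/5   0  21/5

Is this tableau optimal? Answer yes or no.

The Z-row has a negative entry -8 in column x2, so it is not optimal.

no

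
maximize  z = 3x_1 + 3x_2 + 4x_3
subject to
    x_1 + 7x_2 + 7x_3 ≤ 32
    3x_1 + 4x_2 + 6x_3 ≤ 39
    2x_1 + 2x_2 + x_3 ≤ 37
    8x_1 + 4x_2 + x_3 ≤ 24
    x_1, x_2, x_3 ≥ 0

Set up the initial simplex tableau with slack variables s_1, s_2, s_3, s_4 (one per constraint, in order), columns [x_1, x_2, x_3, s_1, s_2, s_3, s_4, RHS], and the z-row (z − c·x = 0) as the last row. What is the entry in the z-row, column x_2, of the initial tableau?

The z-row carries the negated objective coefficients: the x_2 entry is -3.

-3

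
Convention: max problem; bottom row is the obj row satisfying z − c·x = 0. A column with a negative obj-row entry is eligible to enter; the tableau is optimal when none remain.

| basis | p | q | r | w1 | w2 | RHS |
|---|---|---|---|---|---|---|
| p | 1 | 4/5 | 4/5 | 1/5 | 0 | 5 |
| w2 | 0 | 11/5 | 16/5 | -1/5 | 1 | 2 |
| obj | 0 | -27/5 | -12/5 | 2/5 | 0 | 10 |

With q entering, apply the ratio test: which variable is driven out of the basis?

w2

Column q entries and ratios — p: 5/(4/5) = 25/4; w2: 2/(11/5) = 10/11.
Smallest ratio is 10/11 in the row of w2, so w2 leaves.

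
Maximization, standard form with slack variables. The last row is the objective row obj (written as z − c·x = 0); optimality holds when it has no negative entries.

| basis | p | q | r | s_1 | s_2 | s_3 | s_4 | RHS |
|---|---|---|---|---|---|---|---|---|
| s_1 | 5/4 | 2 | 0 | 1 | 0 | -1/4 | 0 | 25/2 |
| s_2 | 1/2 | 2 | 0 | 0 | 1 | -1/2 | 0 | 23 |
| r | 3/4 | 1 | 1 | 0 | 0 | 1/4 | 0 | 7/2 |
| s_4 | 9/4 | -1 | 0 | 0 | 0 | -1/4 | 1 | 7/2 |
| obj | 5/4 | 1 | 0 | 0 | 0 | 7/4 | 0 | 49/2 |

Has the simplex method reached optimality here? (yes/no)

yes

Every obj-row coefficient is ≥ 0, so the tableau is optimal.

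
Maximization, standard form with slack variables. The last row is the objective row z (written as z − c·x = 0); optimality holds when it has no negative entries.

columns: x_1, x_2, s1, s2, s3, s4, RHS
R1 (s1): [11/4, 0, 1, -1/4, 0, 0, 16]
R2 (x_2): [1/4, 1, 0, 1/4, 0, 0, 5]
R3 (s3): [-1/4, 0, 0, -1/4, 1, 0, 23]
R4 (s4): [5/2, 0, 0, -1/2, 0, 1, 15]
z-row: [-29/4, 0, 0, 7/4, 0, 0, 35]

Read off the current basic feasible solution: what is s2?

0

s2 is not in the basis, so in the current basic feasible solution s2 = 0.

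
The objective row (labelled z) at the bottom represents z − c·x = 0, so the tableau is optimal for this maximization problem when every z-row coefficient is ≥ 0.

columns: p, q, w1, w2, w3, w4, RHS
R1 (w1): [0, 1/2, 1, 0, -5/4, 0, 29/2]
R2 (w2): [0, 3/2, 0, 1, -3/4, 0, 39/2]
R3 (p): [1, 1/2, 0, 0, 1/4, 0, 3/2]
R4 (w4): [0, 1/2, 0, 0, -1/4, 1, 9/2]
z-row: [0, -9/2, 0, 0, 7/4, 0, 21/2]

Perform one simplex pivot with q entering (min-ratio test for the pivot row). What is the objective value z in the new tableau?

Ratio test on column q — row 1: (29/2)/(1/2) = 29; row 2: (39/2)/(3/2) = 13; row 3: (3/2)/(1/2) = 3; row 4: (9/2)/(1/2) = 9. Minimum is 3 at row 3 (p leaves); pivot element 1/2.
Pivot on row 3; the z-row RHS becomes 21/2 − (-9/2)·3 = 24.

24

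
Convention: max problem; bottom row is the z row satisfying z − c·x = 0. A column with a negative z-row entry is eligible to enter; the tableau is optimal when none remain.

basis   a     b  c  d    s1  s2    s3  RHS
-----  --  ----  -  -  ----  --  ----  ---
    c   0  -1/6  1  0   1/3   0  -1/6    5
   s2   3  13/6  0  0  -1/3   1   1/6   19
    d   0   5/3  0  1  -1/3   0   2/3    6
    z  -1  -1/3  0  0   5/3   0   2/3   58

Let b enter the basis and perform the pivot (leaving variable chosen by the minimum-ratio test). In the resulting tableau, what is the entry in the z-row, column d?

Ratio test on column b — row 1: entry -1/6 ≤ 0; row 2: 19/(13/6) = 114/13; row 3: 6/(5/3) = 18/5. Minimum is 18/5 at row 3 (d leaves); pivot element 5/3.
Divide row 3 by 5/3; eliminate column b from the other rows.
z-row update in column d: 0 − (-1/3)·(3/5) = 1/5.

1/5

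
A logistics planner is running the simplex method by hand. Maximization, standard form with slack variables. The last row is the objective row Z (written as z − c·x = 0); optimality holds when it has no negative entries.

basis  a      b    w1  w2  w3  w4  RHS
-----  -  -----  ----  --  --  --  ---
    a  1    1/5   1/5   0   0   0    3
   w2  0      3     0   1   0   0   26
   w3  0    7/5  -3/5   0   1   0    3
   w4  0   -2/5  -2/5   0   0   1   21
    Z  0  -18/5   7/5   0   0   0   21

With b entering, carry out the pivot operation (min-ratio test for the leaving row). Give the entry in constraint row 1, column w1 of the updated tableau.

2/7

Ratio test on column b — row 1: 3/(1/5) = 15; row 2: 26/3 = 26/3; row 3: 3/(7/5) = 15/7; row 4: entry -2/5 ≤ 0. Minimum is 15/7 at row 3 (w3 leaves); pivot element 7/5.
Divide row 3 by 7/5; eliminate column b from the other rows.
Row 1 update in column w1: 1/5 − (1/5)·(-3/7) = 2/7.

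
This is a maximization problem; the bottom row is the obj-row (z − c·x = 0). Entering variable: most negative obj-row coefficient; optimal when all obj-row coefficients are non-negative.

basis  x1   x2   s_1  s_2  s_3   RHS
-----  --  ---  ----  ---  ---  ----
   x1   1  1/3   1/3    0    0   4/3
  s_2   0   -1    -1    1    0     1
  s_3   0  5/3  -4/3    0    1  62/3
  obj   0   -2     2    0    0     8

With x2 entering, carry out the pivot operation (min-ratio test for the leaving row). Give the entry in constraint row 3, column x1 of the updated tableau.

-5

Ratio test on column x2 — row 1: (4/3)/(1/3) = 4; row 2: entry -1 ≤ 0; row 3: (62/3)/(5/3) = 62/5. Minimum is 4 at row 1 (x1 leaves); pivot element 1/3.
Divide row 1 by 1/3; eliminate column x2 from the other rows.
Row 3 update in column x1: 0 − (5/3)·3 = -5.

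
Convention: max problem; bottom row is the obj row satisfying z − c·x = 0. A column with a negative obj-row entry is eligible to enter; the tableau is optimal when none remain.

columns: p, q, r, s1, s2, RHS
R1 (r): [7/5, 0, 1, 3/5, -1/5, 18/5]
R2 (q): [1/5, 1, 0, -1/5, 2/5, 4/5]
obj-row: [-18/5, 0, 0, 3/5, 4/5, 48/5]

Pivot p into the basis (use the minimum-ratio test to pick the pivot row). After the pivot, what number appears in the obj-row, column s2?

2/7

Ratio test on column p — row 1: (18/5)/(7/5) = 18/7; row 2: (4/5)/(1/5) = 4. Minimum is 18/7 at row 1 (r leaves); pivot element 7/5.
Divide row 1 by 7/5; eliminate column p from the other rows.
obj-row update in column s2: 4/5 − (-18/5)·(-1/7) = 2/7.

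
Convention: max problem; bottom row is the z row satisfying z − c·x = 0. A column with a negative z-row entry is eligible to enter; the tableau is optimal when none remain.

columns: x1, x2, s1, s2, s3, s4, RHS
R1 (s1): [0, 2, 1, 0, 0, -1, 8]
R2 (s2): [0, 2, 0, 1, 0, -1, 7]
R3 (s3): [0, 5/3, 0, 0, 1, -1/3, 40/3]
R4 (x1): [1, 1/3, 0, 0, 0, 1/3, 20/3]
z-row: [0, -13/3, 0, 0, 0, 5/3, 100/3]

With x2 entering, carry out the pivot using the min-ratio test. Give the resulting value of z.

97/2

Ratio test on column x2 — row 1: 8/2 = 4; row 2: 7/2 = 7/2; row 3: (40/3)/(5/3) = 8; row 4: (20/3)/(1/3) = 20. Minimum is 7/2 at row 2 (s2 leaves); pivot element 2.
Pivot on row 2; the z-row RHS becomes 100/3 − (-13/3)·(7/2) = 97/2.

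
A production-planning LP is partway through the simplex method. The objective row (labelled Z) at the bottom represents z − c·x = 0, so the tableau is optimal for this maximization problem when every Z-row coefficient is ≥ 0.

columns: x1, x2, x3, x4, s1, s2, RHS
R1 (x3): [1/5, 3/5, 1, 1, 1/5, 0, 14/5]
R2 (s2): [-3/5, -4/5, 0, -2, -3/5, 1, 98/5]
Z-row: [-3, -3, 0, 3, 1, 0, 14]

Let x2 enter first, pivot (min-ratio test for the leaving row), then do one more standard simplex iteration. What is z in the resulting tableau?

56

Ratio test on column x2 — row 1: (14/5)/(3/5) = 14/3; row 2: entry -4/5 ≤ 0. Minimum is 14/3 at row 1 (x3 leaves); pivot element 3/5.
Pivot on row 1; the Z-row RHS becomes 14 − (-3)·(14/3) = 28.
Next entering variable (most negative Z-row entry -2): x1.
Ratio test on column x1 — row 1: (14/3)/(1/3) = 14; row 2: entry -1/3 ≤ 0. Minimum is 14 at row 1 (x2 leaves); pivot element 1/3.
After the second pivot the Z-row RHS is 28 − (-2)·14 = 56.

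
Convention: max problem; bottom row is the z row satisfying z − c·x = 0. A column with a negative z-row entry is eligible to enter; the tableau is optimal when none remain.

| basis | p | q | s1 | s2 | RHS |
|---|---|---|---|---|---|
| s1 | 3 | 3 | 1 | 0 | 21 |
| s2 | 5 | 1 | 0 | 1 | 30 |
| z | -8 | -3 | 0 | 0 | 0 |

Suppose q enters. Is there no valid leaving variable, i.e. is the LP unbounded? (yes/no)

Column q has positive entries in row(s) 1, 2, so the ratio test bounds it — not unbounded.

no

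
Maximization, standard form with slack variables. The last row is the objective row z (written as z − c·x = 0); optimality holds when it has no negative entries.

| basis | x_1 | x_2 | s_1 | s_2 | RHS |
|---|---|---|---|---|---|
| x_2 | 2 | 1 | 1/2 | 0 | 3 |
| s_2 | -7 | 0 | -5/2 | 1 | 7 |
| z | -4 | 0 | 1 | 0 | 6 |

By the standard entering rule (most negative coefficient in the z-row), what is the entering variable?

x_1

Negative z-row entries: x_1: -4.
The most negative is -4 in column x_1, so x_1 enters.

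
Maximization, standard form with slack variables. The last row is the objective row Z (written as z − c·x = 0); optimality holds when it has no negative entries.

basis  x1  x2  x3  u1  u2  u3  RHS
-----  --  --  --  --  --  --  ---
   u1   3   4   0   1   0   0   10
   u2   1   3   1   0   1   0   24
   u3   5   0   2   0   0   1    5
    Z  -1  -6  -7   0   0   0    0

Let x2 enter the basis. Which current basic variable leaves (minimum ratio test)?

Column x2 entries and ratios — u1: 10/4 = 5/2; u2: 24/3 = 8; u3: 0 ≤ 0, skip.
Smallest ratio is 5/2 in the row of u1, so u1 leaves.

u1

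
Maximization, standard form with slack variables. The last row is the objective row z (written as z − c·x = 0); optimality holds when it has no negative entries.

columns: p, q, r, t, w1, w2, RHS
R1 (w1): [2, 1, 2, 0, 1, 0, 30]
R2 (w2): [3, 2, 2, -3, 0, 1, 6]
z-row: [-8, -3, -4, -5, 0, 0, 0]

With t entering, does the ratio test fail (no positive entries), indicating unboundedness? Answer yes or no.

yes

Every constraint-row entry in column t is ≤ 0, so increasing t is unbounded.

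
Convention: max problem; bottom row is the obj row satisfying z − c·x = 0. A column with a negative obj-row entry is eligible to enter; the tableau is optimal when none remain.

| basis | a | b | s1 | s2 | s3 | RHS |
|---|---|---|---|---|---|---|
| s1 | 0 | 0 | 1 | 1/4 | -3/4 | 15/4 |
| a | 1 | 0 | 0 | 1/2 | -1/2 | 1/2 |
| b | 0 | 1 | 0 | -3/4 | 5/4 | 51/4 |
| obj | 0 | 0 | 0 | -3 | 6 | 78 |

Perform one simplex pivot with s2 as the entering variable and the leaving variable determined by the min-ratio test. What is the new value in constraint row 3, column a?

Ratio test on column s2 — row 1: (15/4)/(1/4) = 15; row 2: (1/2)/(1/2) = 1; row 3: entry -3/4 ≤ 0. Minimum is 1 at row 2 (a leaves); pivot element 1/2.
Divide row 2 by 1/2; eliminate column s2 from the other rows.
Row 3 update in column a: 0 − (-3/4)·2 = 3/2.

3/2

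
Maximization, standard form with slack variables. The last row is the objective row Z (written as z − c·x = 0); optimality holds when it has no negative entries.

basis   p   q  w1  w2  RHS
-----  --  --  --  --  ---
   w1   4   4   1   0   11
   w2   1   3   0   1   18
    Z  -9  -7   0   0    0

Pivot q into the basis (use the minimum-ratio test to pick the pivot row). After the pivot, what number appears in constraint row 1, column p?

1

Ratio test on column q — row 1: 11/4 = 11/4; row 2: 18/3 = 6. Minimum is 11/4 at row 1 (w1 leaves); pivot element 4.
Divide row 1 by 4; eliminate column q from the other rows.
In the new row 1, the p entry is the old entry divided by the pivot: 4/4 = 1.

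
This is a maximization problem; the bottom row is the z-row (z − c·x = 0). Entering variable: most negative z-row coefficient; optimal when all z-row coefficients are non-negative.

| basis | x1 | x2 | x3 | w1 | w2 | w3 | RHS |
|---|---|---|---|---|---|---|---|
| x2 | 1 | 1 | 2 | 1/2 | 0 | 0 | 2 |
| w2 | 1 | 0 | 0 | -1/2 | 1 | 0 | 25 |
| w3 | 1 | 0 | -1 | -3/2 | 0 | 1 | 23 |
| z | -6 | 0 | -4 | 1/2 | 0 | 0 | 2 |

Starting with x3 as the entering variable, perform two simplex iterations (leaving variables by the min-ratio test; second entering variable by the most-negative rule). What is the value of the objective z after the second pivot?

Ratio test on column x3 — row 1: 2/2 = 1; row 2: entry 0 ≤ 0; row 3: entry -1 ≤ 0. Minimum is 1 at row 1 (x2 leaves); pivot element 2.
Pivot on row 1; the z-row RHS becomes 2 − (-4)·1 = 6.
Next entering variable (most negative z-row entry -4): x1.
Ratio test on column x1 — row 1: 1/(1/2) = 2; row 2: 25/1 = 25; row 3: 24/(3/2) = 16. Minimum is 2 at row 1 (x3 leaves); pivot element 1/2.
After the second pivot the z-row RHS is 6 − (-4)·2 = 14.

14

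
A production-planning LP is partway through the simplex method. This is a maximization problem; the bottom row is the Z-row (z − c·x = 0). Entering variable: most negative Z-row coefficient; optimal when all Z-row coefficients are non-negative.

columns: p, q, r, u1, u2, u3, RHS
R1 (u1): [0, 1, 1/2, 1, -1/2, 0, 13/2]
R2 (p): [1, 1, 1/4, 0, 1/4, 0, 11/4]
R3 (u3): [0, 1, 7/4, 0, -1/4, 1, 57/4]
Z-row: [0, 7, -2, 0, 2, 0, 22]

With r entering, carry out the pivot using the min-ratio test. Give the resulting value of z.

Ratio test on column r — row 1: (13/2)/(1/2) = 13; row 2: (11/4)/(1/4) = 11; row 3: (57/4)/(7/4) = 57/7. Minimum is 57/7 at row 3 (u3 leaves); pivot element 7/4.
Pivot on row 3; the Z-row RHS becomes 22 − (-2)·(57/7) = 268/7.

268/7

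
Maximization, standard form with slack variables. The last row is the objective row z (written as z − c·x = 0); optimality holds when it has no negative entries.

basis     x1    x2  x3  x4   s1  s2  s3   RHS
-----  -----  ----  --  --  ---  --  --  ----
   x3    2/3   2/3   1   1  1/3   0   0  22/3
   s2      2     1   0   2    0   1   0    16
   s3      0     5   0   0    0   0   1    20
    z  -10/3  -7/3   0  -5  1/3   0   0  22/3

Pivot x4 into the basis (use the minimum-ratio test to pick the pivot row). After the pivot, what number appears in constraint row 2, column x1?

Ratio test on column x4 — row 1: (22/3)/1 = 22/3; row 2: 16/2 = 8; row 3: entry 0 ≤ 0. Minimum is 22/3 at row 1 (x3 leaves); pivot element 1.
Divide row 1 by 1; eliminate column x4 from the other rows.
Row 2 update in column x1: 2 − 2·(2/3) = 2/3.

2/3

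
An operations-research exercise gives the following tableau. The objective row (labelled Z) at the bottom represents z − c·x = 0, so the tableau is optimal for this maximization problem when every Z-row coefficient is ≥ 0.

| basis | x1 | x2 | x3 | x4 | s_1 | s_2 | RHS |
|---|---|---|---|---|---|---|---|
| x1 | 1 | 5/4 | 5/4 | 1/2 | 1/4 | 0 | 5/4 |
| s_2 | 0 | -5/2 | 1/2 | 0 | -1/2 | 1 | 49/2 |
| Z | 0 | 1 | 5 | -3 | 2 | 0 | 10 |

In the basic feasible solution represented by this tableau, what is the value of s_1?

s_1 is not in the basis, so in the current basic feasible solution s_1 = 0.

0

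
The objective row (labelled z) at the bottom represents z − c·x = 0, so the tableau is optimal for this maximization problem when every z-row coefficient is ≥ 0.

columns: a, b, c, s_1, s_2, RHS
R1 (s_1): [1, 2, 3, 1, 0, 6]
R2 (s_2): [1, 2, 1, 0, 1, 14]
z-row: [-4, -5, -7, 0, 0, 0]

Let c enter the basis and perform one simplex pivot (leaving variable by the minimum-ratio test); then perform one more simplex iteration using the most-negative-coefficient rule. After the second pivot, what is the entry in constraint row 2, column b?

0

Ratio test on column c — row 1: 6/3 = 2; row 2: 14/1 = 14. Minimum is 2 at row 1 (s_1 leaves); pivot element 3.
Divide row 1 by 3; eliminate column c from the other rows.
Second iteration: most negative z-row entry is -5/3 in column a, so a enters.
Ratio test on column a — row 1: 2/(1/3) = 6; row 2: 12/(2/3) = 18. Minimum is 6 at row 1 (c leaves); pivot element 1/3.
Divide row 1 by 1/3; eliminate column a from the other rows.
After both pivots, the entry at constraint row 2, column b is 0.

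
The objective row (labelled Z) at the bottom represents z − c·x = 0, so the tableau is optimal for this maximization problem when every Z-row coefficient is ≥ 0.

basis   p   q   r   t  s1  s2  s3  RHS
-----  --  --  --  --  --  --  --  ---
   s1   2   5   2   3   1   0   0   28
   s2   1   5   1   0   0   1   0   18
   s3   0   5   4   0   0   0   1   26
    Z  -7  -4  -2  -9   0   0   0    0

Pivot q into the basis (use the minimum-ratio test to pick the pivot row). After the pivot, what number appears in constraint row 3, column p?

Ratio test on column q — row 1: 28/5 = 28/5; row 2: 18/5 = 18/5; row 3: 26/5 = 26/5. Minimum is 18/5 at row 2 (s2 leaves); pivot element 5.
Divide row 2 by 5; eliminate column q from the other rows.
Row 3 update in column p: 0 − 5·(1/5) = -1.

-1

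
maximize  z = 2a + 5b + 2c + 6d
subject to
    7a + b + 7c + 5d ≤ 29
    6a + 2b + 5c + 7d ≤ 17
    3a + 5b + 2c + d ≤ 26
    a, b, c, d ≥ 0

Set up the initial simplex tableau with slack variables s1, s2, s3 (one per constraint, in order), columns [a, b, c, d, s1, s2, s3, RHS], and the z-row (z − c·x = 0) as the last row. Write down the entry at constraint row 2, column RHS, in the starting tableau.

17

The RHS of constraint 2 is b_2 = 17.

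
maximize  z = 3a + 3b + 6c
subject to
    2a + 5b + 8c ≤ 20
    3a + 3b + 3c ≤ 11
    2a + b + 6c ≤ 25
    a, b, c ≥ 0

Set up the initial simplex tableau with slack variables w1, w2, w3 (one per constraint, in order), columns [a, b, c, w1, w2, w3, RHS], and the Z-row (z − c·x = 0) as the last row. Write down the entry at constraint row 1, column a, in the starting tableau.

2

Constraint 1 has coefficient 2 on a.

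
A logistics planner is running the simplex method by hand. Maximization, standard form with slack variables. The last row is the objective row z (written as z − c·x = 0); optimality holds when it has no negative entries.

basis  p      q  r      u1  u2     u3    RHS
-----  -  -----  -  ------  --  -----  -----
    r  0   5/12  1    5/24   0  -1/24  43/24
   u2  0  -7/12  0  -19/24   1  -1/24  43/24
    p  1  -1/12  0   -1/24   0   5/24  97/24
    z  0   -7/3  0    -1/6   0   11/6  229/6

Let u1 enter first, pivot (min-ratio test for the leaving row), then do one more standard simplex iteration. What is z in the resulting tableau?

Ratio test on column u1 — row 1: (43/24)/(5/24) = 43/5; row 2: entry -19/24 ≤ 0; row 3: entry -1/24 ≤ 0. Minimum is 43/5 at row 1 (r leaves); pivot element 5/24.
Pivot on row 1; the z-row RHS becomes 229/6 − (-1/6)·(43/5) = 198/5.
Next entering variable (most negative z-row entry -2): q.
Ratio test on column q — row 1: (43/5)/2 = 43/10; row 2: (43/5)/1 = 43/5; row 3: entry 0 ≤ 0. Minimum is 43/10 at row 1 (u1 leaves); pivot element 2.
After the second pivot the z-row RHS is 198/5 − (-2)·(43/10) = 241/5.

241/5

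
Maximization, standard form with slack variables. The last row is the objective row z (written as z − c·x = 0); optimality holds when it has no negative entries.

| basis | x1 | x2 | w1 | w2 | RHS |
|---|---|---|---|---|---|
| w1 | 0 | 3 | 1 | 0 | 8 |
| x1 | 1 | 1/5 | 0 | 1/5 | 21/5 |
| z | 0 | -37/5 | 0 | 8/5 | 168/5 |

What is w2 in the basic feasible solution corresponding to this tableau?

0

w2 is not in the basis, so in the current basic feasible solution w2 = 0.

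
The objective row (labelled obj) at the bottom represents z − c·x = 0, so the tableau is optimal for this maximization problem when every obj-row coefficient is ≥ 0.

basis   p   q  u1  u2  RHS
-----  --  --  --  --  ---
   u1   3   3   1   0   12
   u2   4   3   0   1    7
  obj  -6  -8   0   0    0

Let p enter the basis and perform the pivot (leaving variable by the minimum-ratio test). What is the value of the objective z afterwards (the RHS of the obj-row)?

Ratio test on column p — row 1: 12/3 = 4; row 2: 7/4 = 7/4. Minimum is 7/4 at row 2 (u2 leaves); pivot element 4.
Pivot on row 2; the obj-row RHS becomes 0 − (-6)·(7/4) = 21/2.

21/2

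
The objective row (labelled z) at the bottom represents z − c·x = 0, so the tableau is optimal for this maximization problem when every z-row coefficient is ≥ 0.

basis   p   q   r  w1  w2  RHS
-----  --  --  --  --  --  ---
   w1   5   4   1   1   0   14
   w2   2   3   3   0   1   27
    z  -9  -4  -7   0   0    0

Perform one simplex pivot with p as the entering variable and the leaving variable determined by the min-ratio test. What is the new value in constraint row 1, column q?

Ratio test on column p — row 1: 14/5 = 14/5; row 2: 27/2 = 27/2. Minimum is 14/5 at row 1 (w1 leaves); pivot element 5.
Divide row 1 by 5; eliminate column p from the other rows.
In the new row 1, the q entry is the old entry divided by the pivot: 4/5 = 4/5.

4/5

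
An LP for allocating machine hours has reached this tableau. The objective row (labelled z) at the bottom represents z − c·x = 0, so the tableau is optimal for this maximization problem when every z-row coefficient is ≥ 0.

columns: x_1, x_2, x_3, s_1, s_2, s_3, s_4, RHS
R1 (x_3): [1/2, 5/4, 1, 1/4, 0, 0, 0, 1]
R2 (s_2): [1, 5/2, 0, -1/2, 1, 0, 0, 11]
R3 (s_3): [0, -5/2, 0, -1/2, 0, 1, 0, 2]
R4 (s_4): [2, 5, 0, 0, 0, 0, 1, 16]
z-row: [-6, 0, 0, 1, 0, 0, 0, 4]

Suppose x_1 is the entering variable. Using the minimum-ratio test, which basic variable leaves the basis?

Column x_1 entries and ratios — x_3: 1/(1/2) = 2; s_2: 11/1 = 11; s_3: 0 ≤ 0, skip; s_4: 16/2 = 8.
Smallest ratio is 2 in the row of x_3, so x_3 leaves.

x_3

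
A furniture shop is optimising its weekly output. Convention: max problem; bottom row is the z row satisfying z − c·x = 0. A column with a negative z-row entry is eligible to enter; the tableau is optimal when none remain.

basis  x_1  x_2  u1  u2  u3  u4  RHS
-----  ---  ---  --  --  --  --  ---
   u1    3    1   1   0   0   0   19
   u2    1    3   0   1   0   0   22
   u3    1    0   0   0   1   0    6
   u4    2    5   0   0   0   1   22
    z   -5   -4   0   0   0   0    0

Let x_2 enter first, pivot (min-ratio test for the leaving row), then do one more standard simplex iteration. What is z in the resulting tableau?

Ratio test on column x_2 — row 1: 19/1 = 19; row 2: 22/3 = 22/3; row 3: entry 0 ≤ 0; row 4: 22/5 = 22/5. Minimum is 22/5 at row 4 (u4 leaves); pivot element 5.
Pivot on row 4; the z-row RHS becomes 0 − (-4)·(22/5) = 88/5.
Next entering variable (most negative z-row entry -17/5): x_1.
Ratio test on column x_1 — row 1: (73/5)/(13/5) = 73/13; row 2: entry -1/5 ≤ 0; row 3: 6/1 = 6; row 4: (22/5)/(2/5) = 11. Minimum is 73/13 at row 1 (u1 leaves); pivot element 13/5.
After the second pivot the z-row RHS is 88/5 − (-17/5)·(73/13) = 477/13.

477/13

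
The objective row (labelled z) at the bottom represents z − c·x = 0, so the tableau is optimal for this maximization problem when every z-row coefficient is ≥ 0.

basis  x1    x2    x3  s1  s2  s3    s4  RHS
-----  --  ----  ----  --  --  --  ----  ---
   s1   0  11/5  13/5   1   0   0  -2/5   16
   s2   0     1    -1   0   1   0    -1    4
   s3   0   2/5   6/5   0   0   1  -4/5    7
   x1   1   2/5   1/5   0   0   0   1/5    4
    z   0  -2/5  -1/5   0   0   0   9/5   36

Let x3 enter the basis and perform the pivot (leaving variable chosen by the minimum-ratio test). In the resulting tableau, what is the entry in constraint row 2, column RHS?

59/6

Ratio test on column x3 — row 1: 16/(13/5) = 80/13; row 2: entry -1 ≤ 0; row 3: 7/(6/5) = 35/6; row 4: 4/(1/5) = 20. Minimum is 35/6 at row 3 (s3 leaves); pivot element 6/5.
Divide row 3 by 6/5; eliminate column x3 from the other rows.
Row 2 update in column RHS: 4 − (-1)·(35/6) = 59/6.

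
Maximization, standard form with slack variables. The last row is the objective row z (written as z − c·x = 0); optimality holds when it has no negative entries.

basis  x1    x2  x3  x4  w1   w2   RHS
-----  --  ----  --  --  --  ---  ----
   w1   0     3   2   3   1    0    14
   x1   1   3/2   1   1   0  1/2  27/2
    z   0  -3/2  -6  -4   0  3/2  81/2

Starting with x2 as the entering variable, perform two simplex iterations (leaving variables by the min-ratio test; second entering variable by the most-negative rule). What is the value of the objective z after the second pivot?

Ratio test on column x2 — row 1: 14/3 = 14/3; row 2: (27/2)/(3/2) = 9. Minimum is 14/3 at row 1 (w1 leaves); pivot element 3.
Pivot on row 1; the z-row RHS becomes 81/2 − (-3/2)·(14/3) = 95/2.
Next entering variable (most negative z-row entry -5): x3.
Ratio test on column x3 — row 1: (14/3)/(2/3) = 7; row 2: entry 0 ≤ 0. Minimum is 7 at row 1 (x2 leaves); pivot element 2/3.
After the second pivot the z-row RHS is 95/2 − (-5)·7 = 165/2.

165/2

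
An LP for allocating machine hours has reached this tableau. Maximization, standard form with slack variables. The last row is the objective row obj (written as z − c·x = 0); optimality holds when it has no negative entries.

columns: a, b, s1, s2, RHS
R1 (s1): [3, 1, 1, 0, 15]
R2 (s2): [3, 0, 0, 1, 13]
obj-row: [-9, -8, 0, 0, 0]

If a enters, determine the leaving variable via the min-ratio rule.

Column a entries and ratios — s1: 15/3 = 5; s2: 13/3 = 13/3.
Smallest ratio is 13/3 in the row of s2, so s2 leaves.

s2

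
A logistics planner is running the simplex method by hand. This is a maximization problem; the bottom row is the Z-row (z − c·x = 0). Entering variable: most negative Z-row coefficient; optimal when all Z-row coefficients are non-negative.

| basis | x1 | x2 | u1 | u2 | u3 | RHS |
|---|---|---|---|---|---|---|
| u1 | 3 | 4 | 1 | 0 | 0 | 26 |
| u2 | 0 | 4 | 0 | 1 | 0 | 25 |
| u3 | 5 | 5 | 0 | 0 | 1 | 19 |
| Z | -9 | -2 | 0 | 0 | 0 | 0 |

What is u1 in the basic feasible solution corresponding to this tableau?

26

u1 is basic (row 1); its value is the RHS of that row, 26.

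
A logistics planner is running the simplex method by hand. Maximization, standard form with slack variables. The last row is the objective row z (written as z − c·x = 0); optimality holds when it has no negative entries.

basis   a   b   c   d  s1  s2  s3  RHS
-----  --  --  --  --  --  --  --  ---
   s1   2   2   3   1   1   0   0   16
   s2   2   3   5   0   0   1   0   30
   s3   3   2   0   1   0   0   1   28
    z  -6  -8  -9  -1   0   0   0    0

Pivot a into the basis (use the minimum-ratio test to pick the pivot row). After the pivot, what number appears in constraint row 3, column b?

-1

Ratio test on column a — row 1: 16/2 = 8; row 2: 30/2 = 15; row 3: 28/3 = 28/3. Minimum is 8 at row 1 (s1 leaves); pivot element 2.
Divide row 1 by 2; eliminate column a from the other rows.
Row 3 update in column b: 2 − 3·1 = -1.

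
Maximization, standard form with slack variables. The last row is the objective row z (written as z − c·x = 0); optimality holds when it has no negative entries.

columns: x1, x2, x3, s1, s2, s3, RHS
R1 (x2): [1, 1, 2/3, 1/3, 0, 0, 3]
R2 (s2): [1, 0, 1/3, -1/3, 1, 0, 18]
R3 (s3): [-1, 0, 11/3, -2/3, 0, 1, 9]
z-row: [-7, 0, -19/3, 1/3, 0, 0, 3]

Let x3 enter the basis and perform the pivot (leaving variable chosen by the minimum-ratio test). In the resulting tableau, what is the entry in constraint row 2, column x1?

12/11

Ratio test on column x3 — row 1: 3/(2/3) = 9/2; row 2: 18/(1/3) = 54; row 3: 9/(11/3) = 27/11. Minimum is 27/11 at row 3 (s3 leaves); pivot element 11/3.
Divide row 3 by 11/3; eliminate column x3 from the other rows.
Row 2 update in column x1: 1 − (1/3)·(-3/11) = 12/11.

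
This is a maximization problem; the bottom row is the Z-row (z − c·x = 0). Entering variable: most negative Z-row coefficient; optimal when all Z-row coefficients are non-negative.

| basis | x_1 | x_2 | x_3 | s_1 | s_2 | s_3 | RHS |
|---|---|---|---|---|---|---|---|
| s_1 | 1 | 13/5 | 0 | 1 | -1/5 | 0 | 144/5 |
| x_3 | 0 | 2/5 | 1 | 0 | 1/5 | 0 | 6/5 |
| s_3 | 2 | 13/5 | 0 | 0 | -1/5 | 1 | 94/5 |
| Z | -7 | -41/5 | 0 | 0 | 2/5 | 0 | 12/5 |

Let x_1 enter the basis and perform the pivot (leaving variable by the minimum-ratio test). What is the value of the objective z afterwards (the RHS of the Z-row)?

Ratio test on column x_1 — row 1: (144/5)/1 = 144/5; row 2: entry 0 ≤ 0; row 3: (94/5)/2 = 47/5. Minimum is 47/5 at row 3 (s_3 leaves); pivot element 2.
Pivot on row 3; the Z-row RHS becomes 12/5 − (-7)·(47/5) = 341/5.

341/5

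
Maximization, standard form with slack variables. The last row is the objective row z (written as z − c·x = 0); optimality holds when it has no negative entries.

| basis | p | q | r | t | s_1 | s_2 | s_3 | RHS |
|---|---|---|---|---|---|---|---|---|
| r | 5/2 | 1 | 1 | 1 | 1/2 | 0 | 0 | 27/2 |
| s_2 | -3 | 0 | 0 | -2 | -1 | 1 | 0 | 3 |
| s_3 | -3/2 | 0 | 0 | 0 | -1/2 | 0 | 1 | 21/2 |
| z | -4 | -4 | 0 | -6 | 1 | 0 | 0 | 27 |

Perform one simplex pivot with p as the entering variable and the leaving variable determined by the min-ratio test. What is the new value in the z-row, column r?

Ratio test on column p — row 1: (27/2)/(5/2) = 27/5; row 2: entry -3 ≤ 0; row 3: entry -3/2 ≤ 0. Minimum is 27/5 at row 1 (r leaves); pivot element 5/2.
Divide row 1 by 5/2; eliminate column p from the other rows.
z-row update in column r: 0 − (-4)·(2/5) = 8/5.

8/5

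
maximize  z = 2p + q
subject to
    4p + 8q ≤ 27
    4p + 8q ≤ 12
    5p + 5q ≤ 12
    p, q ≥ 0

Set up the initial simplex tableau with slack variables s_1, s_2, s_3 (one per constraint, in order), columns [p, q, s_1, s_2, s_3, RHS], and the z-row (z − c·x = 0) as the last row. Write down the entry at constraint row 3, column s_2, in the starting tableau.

0

Slack s_2 belongs to constraint 2; its column is the unit vector e_2, so the entry in row 3 is 0.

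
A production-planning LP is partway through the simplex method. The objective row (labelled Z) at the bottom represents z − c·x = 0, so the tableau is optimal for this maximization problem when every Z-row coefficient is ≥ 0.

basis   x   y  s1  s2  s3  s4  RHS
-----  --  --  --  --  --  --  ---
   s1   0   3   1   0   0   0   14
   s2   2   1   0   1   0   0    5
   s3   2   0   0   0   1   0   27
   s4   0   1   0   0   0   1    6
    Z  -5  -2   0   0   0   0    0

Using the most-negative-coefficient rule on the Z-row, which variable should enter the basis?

x

Negative Z-row entries: x: -5, y: -2.
The most negative is -5 in column x, so x enters.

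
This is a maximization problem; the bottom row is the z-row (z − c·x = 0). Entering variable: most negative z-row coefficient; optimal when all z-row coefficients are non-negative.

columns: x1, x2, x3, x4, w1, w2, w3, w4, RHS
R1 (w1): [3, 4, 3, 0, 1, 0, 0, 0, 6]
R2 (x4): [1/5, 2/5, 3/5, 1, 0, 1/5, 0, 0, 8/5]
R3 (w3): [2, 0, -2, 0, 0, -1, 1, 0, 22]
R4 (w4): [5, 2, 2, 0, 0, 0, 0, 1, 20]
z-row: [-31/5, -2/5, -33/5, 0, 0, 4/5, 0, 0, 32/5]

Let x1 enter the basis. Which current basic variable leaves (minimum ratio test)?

Column x1 entries and ratios — w1: 6/3 = 2; x4: (8/5)/(1/5) = 8; w3: 22/2 = 11; w4: 20/5 = 4.
Smallest ratio is 2 in the row of w1, so w1 leaves.

w1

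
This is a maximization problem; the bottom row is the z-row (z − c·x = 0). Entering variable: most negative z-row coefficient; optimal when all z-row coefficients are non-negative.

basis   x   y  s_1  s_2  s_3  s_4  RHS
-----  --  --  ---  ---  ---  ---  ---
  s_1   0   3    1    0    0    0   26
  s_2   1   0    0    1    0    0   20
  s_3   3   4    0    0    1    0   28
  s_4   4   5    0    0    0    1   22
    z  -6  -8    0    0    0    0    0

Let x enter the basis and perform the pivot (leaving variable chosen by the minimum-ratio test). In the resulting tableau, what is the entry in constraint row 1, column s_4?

Ratio test on column x — row 1: entry 0 ≤ 0; row 2: 20/1 = 20; row 3: 28/3 = 28/3; row 4: 22/4 = 11/2. Minimum is 11/2 at row 4 (s_4 leaves); pivot element 4.
Divide row 4 by 4; eliminate column x from the other rows.
Row 1 update in column s_4: 0 − 0·(1/4) = 0.

0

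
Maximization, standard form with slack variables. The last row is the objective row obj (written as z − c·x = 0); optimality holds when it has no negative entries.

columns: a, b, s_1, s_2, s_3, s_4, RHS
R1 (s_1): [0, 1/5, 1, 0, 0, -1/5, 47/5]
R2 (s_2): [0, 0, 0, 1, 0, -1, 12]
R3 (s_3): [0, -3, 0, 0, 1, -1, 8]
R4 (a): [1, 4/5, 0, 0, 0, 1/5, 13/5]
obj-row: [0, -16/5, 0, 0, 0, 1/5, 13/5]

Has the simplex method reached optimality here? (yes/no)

no

The obj-row has a negative entry -16/5 in column b, so it is not optimal.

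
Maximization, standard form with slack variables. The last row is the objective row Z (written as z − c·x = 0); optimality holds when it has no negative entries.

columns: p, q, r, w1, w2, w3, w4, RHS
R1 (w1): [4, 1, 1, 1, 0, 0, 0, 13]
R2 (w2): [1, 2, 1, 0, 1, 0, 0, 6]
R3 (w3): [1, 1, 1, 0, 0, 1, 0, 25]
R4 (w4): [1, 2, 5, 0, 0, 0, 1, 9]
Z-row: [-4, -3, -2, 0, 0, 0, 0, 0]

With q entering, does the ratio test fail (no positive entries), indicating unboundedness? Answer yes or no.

no

Column q has positive entries in row(s) 1, 2, 3, 4, so the ratio test bounds it — not unbounded.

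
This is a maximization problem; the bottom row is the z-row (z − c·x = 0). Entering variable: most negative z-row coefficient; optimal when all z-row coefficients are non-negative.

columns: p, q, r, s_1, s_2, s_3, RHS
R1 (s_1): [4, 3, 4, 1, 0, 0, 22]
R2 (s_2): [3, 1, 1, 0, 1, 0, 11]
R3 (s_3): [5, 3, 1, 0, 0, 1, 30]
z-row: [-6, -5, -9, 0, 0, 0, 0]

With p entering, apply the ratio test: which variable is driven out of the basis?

Column p entries and ratios — s_1: 22/4 = 11/2; s_2: 11/3 = 11/3; s_3: 30/5 = 6.
Smallest ratio is 11/3 in the row of s_2, so s_2 leaves.

s_2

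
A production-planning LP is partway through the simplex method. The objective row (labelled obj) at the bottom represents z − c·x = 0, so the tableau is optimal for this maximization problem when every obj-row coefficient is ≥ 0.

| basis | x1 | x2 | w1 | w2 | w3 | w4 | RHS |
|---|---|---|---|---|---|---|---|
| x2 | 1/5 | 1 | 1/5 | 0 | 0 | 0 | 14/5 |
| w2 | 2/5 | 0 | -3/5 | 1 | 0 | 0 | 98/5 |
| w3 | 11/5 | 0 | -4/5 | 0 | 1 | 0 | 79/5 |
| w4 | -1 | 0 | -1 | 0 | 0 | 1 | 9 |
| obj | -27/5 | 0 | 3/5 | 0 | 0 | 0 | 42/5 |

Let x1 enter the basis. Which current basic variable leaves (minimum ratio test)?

w3

Column x1 entries and ratios — x2: (14/5)/(1/5) = 14; w2: (98/5)/(2/5) = 49; w3: (79/5)/(11/5) = 79/11; w4: -1 ≤ 0, skip.
Smallest ratio is 79/11 in the row of w3, so w3 leaves.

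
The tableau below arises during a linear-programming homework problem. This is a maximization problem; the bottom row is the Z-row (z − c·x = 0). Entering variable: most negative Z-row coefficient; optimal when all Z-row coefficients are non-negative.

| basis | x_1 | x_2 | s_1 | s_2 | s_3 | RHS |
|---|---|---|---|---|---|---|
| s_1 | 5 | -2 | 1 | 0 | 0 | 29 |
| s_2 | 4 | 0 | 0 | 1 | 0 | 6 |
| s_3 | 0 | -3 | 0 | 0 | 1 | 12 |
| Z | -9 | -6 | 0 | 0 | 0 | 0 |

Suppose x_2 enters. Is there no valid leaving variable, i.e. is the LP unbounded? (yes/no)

yes

Every constraint-row entry in column x_2 is ≤ 0, so increasing x_2 is unbounded.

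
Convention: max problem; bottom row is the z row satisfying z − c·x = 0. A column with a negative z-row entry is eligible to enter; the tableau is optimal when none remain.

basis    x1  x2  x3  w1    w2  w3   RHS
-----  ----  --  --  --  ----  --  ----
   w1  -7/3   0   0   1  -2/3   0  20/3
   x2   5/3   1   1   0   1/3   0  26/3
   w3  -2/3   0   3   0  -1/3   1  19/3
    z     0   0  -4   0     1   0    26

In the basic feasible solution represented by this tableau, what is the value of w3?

19/3

w3 is basic (row 3); its value is the RHS of that row, 19/3.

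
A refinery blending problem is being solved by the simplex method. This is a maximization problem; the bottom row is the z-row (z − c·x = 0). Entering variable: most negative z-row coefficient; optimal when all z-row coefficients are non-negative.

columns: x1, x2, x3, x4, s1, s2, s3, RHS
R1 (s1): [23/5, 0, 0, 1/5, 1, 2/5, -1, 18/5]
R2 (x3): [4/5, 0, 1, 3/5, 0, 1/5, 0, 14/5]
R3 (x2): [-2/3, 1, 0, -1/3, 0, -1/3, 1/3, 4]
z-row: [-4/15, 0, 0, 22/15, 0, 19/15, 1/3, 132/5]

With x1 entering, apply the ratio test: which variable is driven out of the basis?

Column x1 entries and ratios — s1: (18/5)/(23/5) = 18/23; x3: (14/5)/(4/5) = 7/2; x2: -2/3 ≤ 0, skip.
Smallest ratio is 18/23 in the row of s1, so s1 leaves.

s1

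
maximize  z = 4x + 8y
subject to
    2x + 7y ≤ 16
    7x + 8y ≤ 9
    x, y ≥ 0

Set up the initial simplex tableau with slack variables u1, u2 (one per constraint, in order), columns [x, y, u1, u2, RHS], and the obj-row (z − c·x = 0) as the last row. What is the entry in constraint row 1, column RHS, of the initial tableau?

16

The RHS of constraint 1 is b_1 = 16.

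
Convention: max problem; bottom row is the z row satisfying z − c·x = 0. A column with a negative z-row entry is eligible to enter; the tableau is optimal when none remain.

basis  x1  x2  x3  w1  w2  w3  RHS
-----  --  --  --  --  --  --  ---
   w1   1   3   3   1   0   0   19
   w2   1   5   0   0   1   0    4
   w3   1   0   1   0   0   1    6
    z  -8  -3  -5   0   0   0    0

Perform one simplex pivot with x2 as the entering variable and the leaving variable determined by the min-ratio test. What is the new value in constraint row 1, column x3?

Ratio test on column x2 — row 1: 19/3 = 19/3; row 2: 4/5 = 4/5; row 3: entry 0 ≤ 0. Minimum is 4/5 at row 2 (w2 leaves); pivot element 5.
Divide row 2 by 5; eliminate column x2 from the other rows.
Row 1 update in column x3: 3 − 3·0 = 3.

3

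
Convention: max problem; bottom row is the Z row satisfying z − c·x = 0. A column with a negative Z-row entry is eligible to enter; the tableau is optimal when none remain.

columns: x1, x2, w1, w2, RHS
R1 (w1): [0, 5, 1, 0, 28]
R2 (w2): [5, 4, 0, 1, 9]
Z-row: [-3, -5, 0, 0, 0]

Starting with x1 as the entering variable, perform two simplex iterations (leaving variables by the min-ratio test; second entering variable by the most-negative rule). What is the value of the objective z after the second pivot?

Ratio test on column x1 — row 1: entry 0 ≤ 0; row 2: 9/5 = 9/5. Minimum is 9/5 at row 2 (w2 leaves); pivot element 5.
Pivot on row 2; the Z-row RHS becomes 0 − (-3)·(9/5) = 27/5.
Next entering variable (most negative Z-row entry -13/5): x2.
Ratio test on column x2 — row 1: 28/5 = 28/5; row 2: (9/5)/(4/5) = 9/4. Minimum is 9/4 at row 2 (x1 leaves); pivot element 4/5.
After the second pivot the Z-row RHS is 27/5 − (-13/5)·(9/4) = 45/4.

45/4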